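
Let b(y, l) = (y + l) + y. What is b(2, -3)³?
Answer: 1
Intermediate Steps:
b(y, l) = l + 2*y (b(y, l) = (l + y) + y = l + 2*y)
b(2, -3)³ = (-3 + 2*2)³ = (-3 + 4)³ = 1³ = 1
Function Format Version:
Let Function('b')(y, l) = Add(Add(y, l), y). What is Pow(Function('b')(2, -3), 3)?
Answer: 1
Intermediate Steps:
Function('b')(y, l) = Add(l, Mul(2, y)) (Function('b')(y, l) = Add(Add(l, y), y) = Add(l, Mul(2, y)))
Pow(Function('b')(2, -3), 3) = Pow(Add(-3, Mul(2, 2)), 3) = Pow(Add(-3, 4), 3) = Pow(1, 3) = 1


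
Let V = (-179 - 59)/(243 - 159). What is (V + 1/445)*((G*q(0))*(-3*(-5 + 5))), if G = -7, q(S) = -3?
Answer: 0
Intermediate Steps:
V = -17/6 (V = -238/84 = -238*1/84 = -17/6 ≈ -2.8333)
(V + 1/445)*((G*q(0))*(-3*(-5 + 5))) = (-17/6 + 1/445)*((-7*(-3))*(-3*(-5 + 5))) = (-17/6 + 1/445)*(21*(-3*0)) = -52913*0/890 = -7559/2670*0 = 0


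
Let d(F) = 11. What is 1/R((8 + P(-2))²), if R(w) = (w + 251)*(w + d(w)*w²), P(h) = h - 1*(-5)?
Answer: 1/59955984 ≈ 1.6679e-8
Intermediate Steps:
P(h) = 5 + h (P(h) = h + 5 = 5 + h)
R(w) = (251 + w)*(w + 11*w²) (R(w) = (w + 251)*(w + 11*w²) = (251 + w)*(w + 11*w²))
1/R((8 + P(-2))²) = 1/((8 + (5 - 2))²*(251 + 11*((8 + (5 - 2))²)² + 2762*(8 + (5 - 2))²)) = 1/((8 + 3)²*(251 + 11*((8 + 3)²)² + 2762*(8 + 3)²)) = 1/(11²*(251 + 11*(11²)² + 2762*11²)) = 1/(121*(251 + 11*121² + 2762*121)) = 1/(121*(251 + 11*14641 + 334202)) = 1/(121*(251 + 161051 + 334202)) = 1/(121*495504) = 1/59955984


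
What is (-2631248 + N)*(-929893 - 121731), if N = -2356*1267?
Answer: 5906235871200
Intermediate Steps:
N = -2985052
(-2631248 + N)*(-929893 - 121731) = (-2631248 - 2985052)*(-929893 - 121731) = -5616300*(-1051624) = 5906235871200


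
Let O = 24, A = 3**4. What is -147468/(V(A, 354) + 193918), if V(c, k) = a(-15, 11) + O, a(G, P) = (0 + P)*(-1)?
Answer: -147468/193931 ≈ -0.76042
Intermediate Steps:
a(G, P) = -P (a(G, P) = P*(-1) = -P)
A = 81
V(c, k) = 13 (V(c, k) = -1*11 + 24 = -11 + 24 = 13)
-147468/(V(A, 354) + 193918) = -147468/(13 + 193918) = -147468/193931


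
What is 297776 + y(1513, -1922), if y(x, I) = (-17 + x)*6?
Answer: 306752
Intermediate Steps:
y(x, I) = -102 + 6*x
297776 + y(1513, -1922) = 297776 + (-102 + 6*1513) = 297776 + (-102 + 9078) = 297776 + 8976 = 306752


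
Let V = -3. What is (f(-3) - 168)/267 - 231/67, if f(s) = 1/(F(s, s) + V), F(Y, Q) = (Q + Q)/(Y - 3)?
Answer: -145933/35778 ≈ -4.0788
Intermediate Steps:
F(Y, Q) = 2*Q/(-3 + Y) (F(Y, Q) = (2*Q)/(-3 + Y) = 2*Q/(-3 + Y))
f(s) = 1/(-3 + 2*s/(-3 + s)) (f(s) = 1/(2*s/(-3 + s) - 3) = 1/(-3 + 2*s/(-3 + s)))
(f(-3) - 168)/267 - 231/67 = ((-3 - 3)/(9 - 1*(-3)) - 168)/267 - 231/67 = (-6/(9 + 3) - 168)*(1/267) - 231*1/67 = (-6/12 - 168)*(1/267) - 231/67 = ((1/12)*(-6) - 168)*(1/267) - 231/67 = (-½ - 168)*(1/267) - 231/67 = -337/2*1/267 - 231/67 = -337/534 - 231/67 = -145933/35778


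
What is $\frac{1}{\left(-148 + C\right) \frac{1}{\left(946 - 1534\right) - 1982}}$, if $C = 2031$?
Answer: $- \frac{2570}{1883} \approx -1.3648$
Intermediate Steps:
$\frac{1}{\left(-148 + C\right) \frac{1}{\left(946 - 1534\right) - 1982}} = \frac{1}{\left(-148 + 2031\right) \frac{1}{\left(946 - 1534\right) - 1982}} = \frac{1}{1883 \frac{1}{-588 - 1982}} = \frac{1}{1883 \frac{1}{-2570}} = \frac{1}{1883 \left(- \frac{1}{2570}\right)} = \frac{1}{- \frac{1883}{2570}} = - \frac{2570}{1883}$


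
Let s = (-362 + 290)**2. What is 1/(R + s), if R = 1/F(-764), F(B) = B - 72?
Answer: 836/4333823 ≈ 0.00019290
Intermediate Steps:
s = 5184 (s = (-72)**2 = 5184)
F(B) = -72 + B
R = -1/836 (R = 1/(-72 - 764) = 1/(-836) = -1/836 ≈ -0.0011962)
1/(R + s) = 1/(-1/836 + 5184) = 1/(4333823/836) = 836/4333823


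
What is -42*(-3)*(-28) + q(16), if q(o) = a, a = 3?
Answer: -3525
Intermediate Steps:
q(o) = 3
-42*(-3)*(-28) + q(16) = -42*(-3)*(-28) + 3 = 126*(-28) + 3 = -3528 + 3 = -3525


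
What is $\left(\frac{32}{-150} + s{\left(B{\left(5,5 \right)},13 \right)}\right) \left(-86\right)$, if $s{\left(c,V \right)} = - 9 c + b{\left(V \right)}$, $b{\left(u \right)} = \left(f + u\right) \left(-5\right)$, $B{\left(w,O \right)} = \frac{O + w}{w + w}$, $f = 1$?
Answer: $\frac{510926}{75} \approx 6812.3$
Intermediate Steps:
$B{\left(w,O \right)} = \frac{O + w}{2 w}$
$b{\left(u \right)} = -5 - 5 u$ ($b{\left(u \right)} = \left(1 + u\right) \left(-5\right) = -5 - 5 u$)
$s{\left(c,V \right)} = -5 - 9 c - 5 V$ ($s{\left(c,V \right)} = - 9 c - \left(5 + 5 V\right) = -5 - 9 c - 5 V$)
$\left(\frac{32}{-150} + s{\left(B{\left(5,5 \right)},13 \right)}\right) \left(-86\right) = \left(\frac{32}{-150} - \left(70 + 9 \cdot \frac{1}{2} \cdot \frac{1}{5} \left(5 + 5\right)\right)\right) \left(-86\right) = \left(32 \left(- \frac{1}{150}\right) - \left(70 + 9 \cdot \frac{1}{2} \cdot \frac{1}{5} \cdot 10\right)\right) \left(-86\right) = \left(- \frac{16}{75} - 79\right) \left(-86\right) = \left(- \frac{5941}{75}\right) \left(-86\right) = \frac{510926}{75}$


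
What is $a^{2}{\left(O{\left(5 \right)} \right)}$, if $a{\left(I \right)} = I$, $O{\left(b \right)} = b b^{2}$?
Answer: $15625$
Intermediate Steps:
$O{\left(b \right)} = b^{3}$
$a^{2}{\left(O{\left(5 \right)} \right)} = \left(5^{3}\right)^{2} = 125^{2} = 15625$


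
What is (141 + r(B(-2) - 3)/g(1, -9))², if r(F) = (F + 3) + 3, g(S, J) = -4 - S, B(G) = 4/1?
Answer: 487204/25 ≈ 19488.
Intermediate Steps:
B(G) = 4 (B(G) = 4*1 = 4)
r(F) = 6 + F (r(F) = (3 + F) + 3 = 6 + F)
(141 + r(B(-2) - 3)/g(1, -9))² = (141 + (6 + (4 - 3))/(-4 - 1*1))² = (141 + (6 + 1)/(-4 - 1))² = (141 + 7/(-5))² = (141 + 7*(-⅕))² = (141 - 7/5)² = (698/5)² = 487204/25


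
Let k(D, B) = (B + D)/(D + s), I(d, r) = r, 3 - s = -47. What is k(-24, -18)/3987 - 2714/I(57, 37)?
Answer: -46890037/639249 ≈ -73.352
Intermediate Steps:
s = 50 (s = 3 - 1*(-47) = 3 + 47 = 50)
k(D, B) = (B + D)/(50 + D) (k(D, B) = (B + D)/(D + 50) = (B + D)/(50 + D))
k(-24, -18)/3987 - 2714/I(57, 37) = ((-18 - 24)/(50 - 24))/3987 - 2714/37 = (-42/26)*(1/3987) - 2714*1/37 = ((1/26)*(-42))*(1/3987) - 2714/37 = -21/13*1/3987 - 2714/37 = -7/17277 - 2714/37 = -46890037/639249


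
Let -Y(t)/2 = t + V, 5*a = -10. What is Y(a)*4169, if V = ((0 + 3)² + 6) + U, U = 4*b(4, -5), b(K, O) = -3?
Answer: -8338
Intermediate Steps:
a = -2 (a = (⅕)*(-10) = -2)
U = -12 (U = 4*(-3) = -12)
V = 3 (V = ((0 + 3)² + 6) - 12 = (3² + 6) - 12 = (9 + 6) - 12 = 15 - 12 = 3)
Y(t) = -6 - 2*t (Y(t) = -2*(t + 3) = -2*(3 + t) = -6 - 2*t)
Y(a)*4169 = (-6 - 2*(-2))*4169 = (-6 + 4)*4169 = -2*4169 = -8338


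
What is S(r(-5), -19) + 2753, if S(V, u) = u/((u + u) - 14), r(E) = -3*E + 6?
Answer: 143175/52 ≈ 2753.4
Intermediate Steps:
r(E) = 6 - 3*E
S(V, u) = u/(-14 + 2*u) (S(V, u) = u/(2*u - 14) = u/(-14 + 2*u))
S(r(-5), -19) + 2753 = (½)*(-19)/(-7 - 19) + 2753 = (½)*(-19)/(-26) + 2753 = (½)*(-19)*(-1/26) + 2753 = 19/52 + 2753 = 143175/52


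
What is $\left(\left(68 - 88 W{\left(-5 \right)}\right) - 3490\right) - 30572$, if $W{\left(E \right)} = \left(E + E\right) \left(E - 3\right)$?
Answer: $-41034$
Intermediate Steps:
$W{\left(E \right)} = 2 E \left(-3 + E\right)$
$\left(\left(68 - 88 W{\left(-5 \right)}\right) - 3490\right) - 30572 = \left(\left(68 - 88 \cdot 2 \left(-5\right) \left(-3 - 5\right)\right) - 3490\right) - 30572 = \left(\left(68 - 88 \cdot 2 \left(-5\right) \left(-8\right)\right) - 3490\right) - 30572 = \left(\left(68 - 7040\right) - 3490\right) - 30572 = \left(-6972 - 3490\right) - 30572 = -10462 - 30572 = -41034$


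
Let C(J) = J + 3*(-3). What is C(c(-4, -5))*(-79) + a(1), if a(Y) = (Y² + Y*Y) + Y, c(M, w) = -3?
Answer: 951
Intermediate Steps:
a(Y) = Y + 2*Y² (a(Y) = (Y² + Y²) + Y = 2*Y² + Y = Y + 2*Y²)
C(J) = -9 + J (C(J) = J - 9 = -9 + J)
C(c(-4, -5))*(-79) + a(1) = (-9 - 3)*(-79) + 1*(1 + 2*1) = -12*(-79) + 1*(1 + 2) = 948 + 1*3 = 948 + 3 = 951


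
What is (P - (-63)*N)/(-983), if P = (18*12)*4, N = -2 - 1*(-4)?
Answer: -990/983 ≈ -1.0071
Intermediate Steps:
N = 2 (N = -2 + 4 = 2)
P = 864 (P = 216*4 = 864)
(P - (-63)*N)/(-983) = (864 - (-63)*2)/(-983) = (864 - 1*(-126))*(-1/983) = (864 + 126)*(-1/983) = 990*(-1/983) = -990/983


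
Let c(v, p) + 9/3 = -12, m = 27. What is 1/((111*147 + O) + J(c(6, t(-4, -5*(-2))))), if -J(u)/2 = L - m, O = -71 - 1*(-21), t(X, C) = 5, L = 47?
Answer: 1/16227 ≈ 6.1626e-5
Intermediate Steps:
c(v, p) = -15 (c(v, p) = -3 - 12 = -15)
O = -50 (O = -71 + 21 = -50)
J(u) = -40 (J(u) = -2*(47 - 1*27) = -2*(47 - 27) = -2*20 = -40)
1/((111*147 + O) + J(c(6, t(-4, -5*(-2))))) = 1/((111*147 - 50) - 40) = 1/((16317 - 50) - 40) = 1/(16267 - 40) = 1/16227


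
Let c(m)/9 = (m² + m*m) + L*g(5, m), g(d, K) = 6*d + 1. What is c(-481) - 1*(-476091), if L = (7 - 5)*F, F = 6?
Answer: 4643937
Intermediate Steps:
g(d, K) = 1 + 6*d
L = 12 (L = (7 - 5)*6 = 2*6 = 12)
c(m) = 3348 + 18*m² (c(m) = 9*((m² + m*m) + 12*(1 + 6*5)) = 9*((m² + m²) + 12*(1 + 30)) = 9*(2*m² + 12*31) = 9*(2*m² + 372) = 9*(372 + 2*m²) = 3348 + 18*m²)
c(-481) - 1*(-476091) = (3348 + 18*(-481)²) - 1*(-476091) = (3348 + 18*231361) + 476091 = (3348 + 4164498) + 476091 = 4167846 + 476091 = 4643937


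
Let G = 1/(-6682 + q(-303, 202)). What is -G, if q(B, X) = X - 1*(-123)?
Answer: 1/6357 ≈ 0.00015731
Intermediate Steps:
q(B, X) = 123 + X (q(B, X) = X + 123 = 123 + X)
G = -1/6357 (G = 1/(-6682 + (123 + 202)) = 1/(-6682 + 325) = 1/(-6357) = -1/6357 ≈ -0.00015731)
-G = -1*(-1/6357) = 1/6357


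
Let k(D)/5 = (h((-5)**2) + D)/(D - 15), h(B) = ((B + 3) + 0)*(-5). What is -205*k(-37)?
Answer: -181425/52 ≈ -3488.9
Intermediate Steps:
h(B) = -15 - 5*B (h(B) = ((3 + B) + 0)*(-5) = (3 + B)*(-5) = -15 - 5*B)
k(D) = 5*(-140 + D)/(-15 + D) (k(D) = 5*(((-15 - 5*(-5)**2) + D)/(D - 15)) = 5*(((-15 - 5*25) + D)/(-15 + D)) = 5*(((-15 - 125) + D)/(-15 + D)) = 5*((-140 + D)/(-15 + D)) = 5*(-140 + D)/(-15 + D))
-205*k(-37) = -1025*(-140 - 37)/(-15 - 37) = -1025*(-177)/(-52) = -1025*(-1)*(-177)/52 = -205*885/52 = -181425/52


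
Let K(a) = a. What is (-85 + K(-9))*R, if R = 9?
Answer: -846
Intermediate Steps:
(-85 + K(-9))*R = (-85 - 9)*9 = -94*9 = -846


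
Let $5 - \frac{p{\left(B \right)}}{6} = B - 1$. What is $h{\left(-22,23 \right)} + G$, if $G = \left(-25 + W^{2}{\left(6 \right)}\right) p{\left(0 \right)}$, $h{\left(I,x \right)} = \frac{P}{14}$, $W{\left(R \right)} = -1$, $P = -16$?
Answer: $- \frac{6056}{7} \approx -865.14$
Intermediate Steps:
$p{\left(B \right)} = 36 - 6 B$ ($p{\left(B \right)} = 30 - 6 \left(B - 1\right) = 30 - 6 \left(-1 + B\right) = 30 - \left(-6 + 6 B\right) = 36 - 6 B$)
$h{\left(I,x \right)} = - \frac{8}{7}$ ($h{\left(I,x \right)} = - \frac{16}{14} = \left(-16\right) \frac{1}{14} = - \frac{8}{7}$)
$G = -864$ ($G = \left(-25 + \left(-1\right)^{2}\right) \left(36 - 0\right) = \left(-25 + 1\right) \left(36 + 0\right) = \left(-24\right) 36 = -864$)
$h{\left(-22,23 \right)} + G = - \frac{8}{7} - 864 = - \frac{6056}{7}$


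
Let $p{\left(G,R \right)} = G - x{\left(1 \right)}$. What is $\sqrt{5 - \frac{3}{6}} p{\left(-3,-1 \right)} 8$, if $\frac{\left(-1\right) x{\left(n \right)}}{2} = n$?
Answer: $- 12 \sqrt{2} \approx -16.971$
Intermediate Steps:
$x{\left(n \right)} = - 2 n$
$p{\left(G,R \right)} = 2 + G$ ($p{\left(G,R \right)} = G - \left(-2\right) 1 = G - -2 = G + 2 = 2 + G$)
$\sqrt{5 - \frac{3}{6}} p{\left(-3,-1 \right)} 8 = \sqrt{5 - \frac{3}{6}} \left(2 - 3\right) 8 = \sqrt{5 - \frac{1}{2}} \left(-1\right) 8 = \sqrt{\frac{9}{2}} \left(-1\right) 8 = \frac{3 \sqrt{2}}{2} \left(-1\right) 8 = - \frac{3 \sqrt{2}}{2} \cdot 8 = - 12 \sqrt{2}$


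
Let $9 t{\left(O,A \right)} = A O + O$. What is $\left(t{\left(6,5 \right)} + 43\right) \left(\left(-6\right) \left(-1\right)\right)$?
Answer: $282$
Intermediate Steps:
$t{\left(O,A \right)} = \frac{O}{9} + \frac{A O}{9}$ ($t{\left(O,A \right)} = \frac{A O + O}{9} = \frac{O + A O}{9} = \frac{O}{9} + \frac{A O}{9}$)
$\left(t{\left(6,5 \right)} + 43\right) \left(\left(-6\right) \left(-1\right)\right) = \left(\frac{1}{9} \cdot 6 \left(1 + 5\right) + 43\right) \left(\left(-6\right) \left(-1\right)\right) = \left(\frac{1}{9} \cdot 6 \cdot 6 + 43\right) 6 = \left(4 + 43\right) 6 = 47 \cdot 6 = 282$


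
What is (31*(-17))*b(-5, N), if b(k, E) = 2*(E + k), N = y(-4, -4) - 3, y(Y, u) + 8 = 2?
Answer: 14756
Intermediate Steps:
y(Y, u) = -6 (y(Y, u) = -8 + 2 = -6)
N = -9 (N = -6 - 3 = -9)
b(k, E) = 2*E + 2*k
(31*(-17))*b(-5, N) = (31*(-17))*(2*(-9) + 2*(-5)) = -527*(-18 - 10) = -527*(-28) = 14756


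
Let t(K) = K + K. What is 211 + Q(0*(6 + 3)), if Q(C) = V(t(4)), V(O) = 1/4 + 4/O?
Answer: 847/4 ≈ 211.75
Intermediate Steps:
t(K) = 2*K
V(O) = ¼ + 4/O (V(O) = 1*(¼) + 4/O = ¼ + 4/O)
Q(C) = ¾ (Q(C) = (16 + 2*4)/(4*((2*4))) = (¼)*(16 + 8)/8 = (¼)*(⅛)*24 = ¾)
211 + Q(0*(6 + 3)) = 211 + ¾ = 847/4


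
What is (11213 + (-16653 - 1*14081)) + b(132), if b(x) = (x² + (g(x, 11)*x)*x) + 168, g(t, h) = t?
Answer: 2298039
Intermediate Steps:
b(x) = 168 + x² + x³ (b(x) = (x² + (x*x)*x) + 168 = (x² + x²*x) + 168 = (x² + x³) + 168 = 168 + x² + x³)
(11213 + (-16653 - 1*14081)) + b(132) = (11213 + (-16653 - 1*14081)) + (168 + 132² + 132³) = (11213 + (-16653 - 14081)) + (168 + 17424 + 2299968) = (11213 - 30734) + 2317560 = -19521 + 2317560 = 2298039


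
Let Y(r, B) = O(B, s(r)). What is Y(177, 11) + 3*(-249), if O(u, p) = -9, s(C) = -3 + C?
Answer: -756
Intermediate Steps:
Y(r, B) = -9
Y(177, 11) + 3*(-249) = -9 + 3*(-249) = -9 - 747 = -756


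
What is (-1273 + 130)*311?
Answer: -355473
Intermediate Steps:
(-1273 + 130)*311 = -1143*311 = -355473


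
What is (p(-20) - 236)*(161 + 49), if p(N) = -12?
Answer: -52080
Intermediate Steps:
(p(-20) - 236)*(161 + 49) = (-12 - 236)*(161 + 49) = -248*210 = -52080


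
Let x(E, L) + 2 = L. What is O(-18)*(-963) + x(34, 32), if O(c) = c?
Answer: 17364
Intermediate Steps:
x(E, L) = -2 + L
O(-18)*(-963) + x(34, 32) = -18*(-963) + (-2 + 32) = 17334 + 30 = 17364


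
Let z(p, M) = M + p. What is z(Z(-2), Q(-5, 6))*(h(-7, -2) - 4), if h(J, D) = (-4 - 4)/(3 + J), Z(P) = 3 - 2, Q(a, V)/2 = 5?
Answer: -22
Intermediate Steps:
Q(a, V) = 10 (Q(a, V) = 2*5 = 10)
Z(P) = 1
h(J, D) = -8/(3 + J)
z(Z(-2), Q(-5, 6))*(h(-7, -2) - 4) = (10 + 1)*(-8/(3 - 7) - 4) = 11*(-8/(-4) - 4) = 11*(-8*(-¼) - 4) = 11*(2 - 4) = 11*(-2) = -22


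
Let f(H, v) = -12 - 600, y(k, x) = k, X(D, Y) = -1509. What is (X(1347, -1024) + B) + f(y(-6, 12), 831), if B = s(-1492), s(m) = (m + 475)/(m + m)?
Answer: -6328047/2984 ≈ -2120.7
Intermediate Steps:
s(m) = (475 + m)/(2*m) (s(m) = (475 + m)/((2*m)) = (475 + m)*(1/(2*m)) = (475 + m)/(2*m))
B = 1017/2984 (B = (½)*(475 - 1492)/(-1492) = (½)*(-1/1492)*(-1017) = 1017/2984 ≈ 0.34082)
f(H, v) = -612
(X(1347, -1024) + B) + f(y(-6, 12), 831) = (-1509 + 1017/2984) - 612 = -4501839/2984 - 612 = -6328047/2984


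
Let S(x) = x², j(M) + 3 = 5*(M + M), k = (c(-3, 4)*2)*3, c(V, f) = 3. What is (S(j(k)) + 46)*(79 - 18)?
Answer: 1913875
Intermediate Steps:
k = 18 (k = (3*2)*3 = 6*3 = 18)
j(M) = -3 + 10*M (j(M) = -3 + 5*(M + M) = -3 + 5*(2*M) = -3 + 10*M)
(S(j(k)) + 46)*(79 - 18) = ((-3 + 10*18)² + 46)*(79 - 18) = ((-3 + 180)² + 46)*61 = (177² + 46)*61 = (31329 + 46)*61 = 31375*61 = 1913875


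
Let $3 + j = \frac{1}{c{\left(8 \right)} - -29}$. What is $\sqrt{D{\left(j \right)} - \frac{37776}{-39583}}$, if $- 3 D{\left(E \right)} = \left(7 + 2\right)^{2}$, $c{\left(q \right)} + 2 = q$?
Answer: $\frac{i \sqrt{40808687595}}{39583} \approx 5.1035 i$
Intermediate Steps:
$c{\left(q \right)} = -2 + q$
$j = - \frac{104}{35}$ ($j = -3 + \frac{1}{\left(-2 + 8\right) - -29} = -3 + \frac{1}{6 + \left(30 - 1\right)} = -3 + \frac{1}{6 + 29} = -3 + \frac{1}{35} = - \frac{104}{35} \approx -2.9714$)
$D{\left(E \right)} = -27$ ($D{\left(E \right)} = - \frac{\left(7 + 2\right)^{2}}{3} = - \frac{9^{2}}{3} = \left(- \frac{1}{3}\right) 81 = -27$)
$\sqrt{D{\left(j \right)} - \frac{37776}{-39583}} = \sqrt{-27 - \frac{37776}{-39583}} = \sqrt{-27 - - \frac{37776}{39583}} = \sqrt{-27 + \frac{37776}{39583}} = \sqrt{- \frac{1030965}{39583}} = \frac{i \sqrt{40808687595}}{39583}$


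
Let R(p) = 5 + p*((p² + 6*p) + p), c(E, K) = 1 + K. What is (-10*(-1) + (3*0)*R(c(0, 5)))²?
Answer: 100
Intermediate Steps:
R(p) = 5 + p*(p² + 7*p)
(-10*(-1) + (3*0)*R(c(0, 5)))² = (-10*(-1) + (3*0)*(5 + (1 + 5)³ + 7*(1 + 5)²))² = (10 + 0*(5 + 6³ + 7*6²))² = (10 + 0*(5 + 216 + 7*36))² = (10 + 0*(5 + 216 + 252))² = (10 + 0*473)² = (10 + 0)² = 10² = 100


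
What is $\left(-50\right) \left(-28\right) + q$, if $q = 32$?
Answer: $1432$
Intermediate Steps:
$\left(-50\right) \left(-28\right) + q = \left(-50\right) \left(-28\right) + 32 = 1400 + 32 = 1432$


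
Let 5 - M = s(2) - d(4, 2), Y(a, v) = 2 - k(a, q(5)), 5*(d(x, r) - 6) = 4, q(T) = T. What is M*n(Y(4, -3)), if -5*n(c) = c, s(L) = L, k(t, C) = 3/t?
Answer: -49/20 ≈ -2.4500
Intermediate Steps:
d(x, r) = 34/5 (d(x, r) = 6 + (⅕)*4 = 6 + ⅘ = 34/5)
Y(a, v) = 2 - 3/a
n(c) = -c/5
M = 49/5 (M = 5 - (2 - 1*34/5) = 5 - (2 - 34/5) = 5 - 1*(-24/5) = 5 + 24/5 = 49/5 ≈ 9.8000)
M*n(Y(4, -3)) = 49*(-(2 - 3/4)/5)/5 = 49*(-(2 - 3*¼)/5)/5 = 49*(-(2 - ¾)/5)/5 = 49*(-⅕*5/4)/5 = (49/5)*(-¼) = -49/20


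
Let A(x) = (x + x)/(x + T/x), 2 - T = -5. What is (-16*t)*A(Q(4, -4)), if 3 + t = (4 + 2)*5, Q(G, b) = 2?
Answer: -3456/11 ≈ -314.18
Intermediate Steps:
T = 7 (T = 2 - 1*(-5) = 2 + 5 = 7)
A(x) = 2*x/(x + 7/x) (A(x) = (x + x)/(x + 7/x) = (2*x)/(x + 7/x) = 2*x/(x + 7/x))
t = 27 (t = -3 + (4 + 2)*5 = -3 + 6*5 = -3 + 30 = 27)
(-16*t)*A(Q(4, -4)) = (-16*27)*(2*2**2/(7 + 2**2)) = -864*4/(7 + 4) = -864*4/11 = -432*8/11 = -3456/11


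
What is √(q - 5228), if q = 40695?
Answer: √35467 ≈ 188.33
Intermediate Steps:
√(q - 5228) = √(40695 - 5228) = √35467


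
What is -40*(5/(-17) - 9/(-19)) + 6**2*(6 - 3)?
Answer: 32564/323 ≈ 100.82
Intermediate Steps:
-40*(5/(-17) - 9/(-19)) + 6**2*(6 - 3) = -40*(5*(-1/17) - 9*(-1/19)) + 36*3 = -40*(-5/17 + 9/19) + 108 = -40*58/323 + 108 = -2320/323 + 108 = 32564/323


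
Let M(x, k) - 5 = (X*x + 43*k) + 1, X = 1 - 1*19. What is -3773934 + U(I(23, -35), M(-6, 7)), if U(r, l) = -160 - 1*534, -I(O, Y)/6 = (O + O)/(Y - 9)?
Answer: -3774628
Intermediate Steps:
X = -18 (X = 1 - 19 = -18)
I(O, Y) = -12*O/(-9 + Y) (I(O, Y) = -6*(O + O)/(Y - 9) = -6*2*O/(-9 + Y) = -12*O/(-9 + Y))
M(x, k) = 6 - 18*x + 43*k (M(x, k) = 5 + ((-18*x + 43*k) + 1) = 5 + (1 - 18*x + 43*k) = 6 - 18*x + 43*k)
U(r, l) = -694 (U(r, l) = -160 - 534 = -694)
-3773934 + U(I(23, -35), M(-6, 7)) = -3773934 - 694 = -3774628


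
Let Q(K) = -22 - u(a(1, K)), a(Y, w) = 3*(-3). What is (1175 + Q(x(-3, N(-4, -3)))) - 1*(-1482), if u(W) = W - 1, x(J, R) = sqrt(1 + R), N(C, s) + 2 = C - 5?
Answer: 2645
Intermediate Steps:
a(Y, w) = -9
N(C, s) = -7 + C (N(C, s) = -2 + (C - 5) = -2 + (-5 + C) = -7 + C)
u(W) = -1 + W
Q(K) = -12 (Q(K) = -22 - (-1 - 9) = -22 - 1*(-10) = -22 + 10 = -12)
(1175 + Q(x(-3, N(-4, -3)))) - 1*(-1482) = (1175 - 12) - 1*(-1482) = 1163 + 1482 = 2645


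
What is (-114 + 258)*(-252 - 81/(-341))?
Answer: -12362544/341 ≈ -36254.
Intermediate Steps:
(-114 + 258)*(-252 - 81/(-341)) = 144*(-252 - 81*(-1/341)) = 144*(-252 + 81/341) = 144*(-85851/341) = -12362544/341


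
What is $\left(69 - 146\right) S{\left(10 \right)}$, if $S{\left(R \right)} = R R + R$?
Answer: $-8470$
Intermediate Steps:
$S{\left(R \right)} = R + R^{2}$ ($S{\left(R \right)} = R^{2} + R = R + R^{2}$)
$\left(69 - 146\right) S{\left(10 \right)} = \left(69 - 146\right) 10 \left(1 + 10\right) = - 77 \cdot 10 \cdot 11 = \left(-77\right) 110 = -8470$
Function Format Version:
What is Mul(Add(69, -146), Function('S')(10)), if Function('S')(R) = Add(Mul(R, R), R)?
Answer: -8470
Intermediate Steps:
Function('S')(R) = Add(R, Pow(R, 2)) (Function('S')(R) = Add(Pow(R, 2), R) = Add(R, Pow(R, 2)))
Mul(Add(69, -146), Function('S')(10)) = Mul(Add(69, -146), Mul(10, Add(1, 10))) = Mul(-77, Mul(10, 11)) = Mul(-77, 110) = -8470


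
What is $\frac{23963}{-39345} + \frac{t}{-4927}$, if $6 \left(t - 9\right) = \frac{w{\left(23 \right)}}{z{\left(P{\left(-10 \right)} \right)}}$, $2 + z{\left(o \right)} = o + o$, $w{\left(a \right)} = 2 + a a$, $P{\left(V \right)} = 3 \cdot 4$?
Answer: $- \frac{5217435529}{8529523860} \approx -0.61169$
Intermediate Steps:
$P{\left(V \right)} = 12$
$w{\left(a \right)} = 2 + a^{2}$
$z{\left(o \right)} = -2 + 2 o$ ($z{\left(o \right)} = -2 + \left(o + o\right) = -2 + 2 o$)
$t = \frac{573}{44}$ ($t = 9 + \frac{\left(2 + 23^{2}\right) \frac{1}{-2 + 2 \cdot 12}}{6} = 9 + \frac{\left(2 + 529\right) \frac{1}{-2 + 24}}{6} = 9 + \frac{531 \cdot \frac{1}{22}}{6} = 9 + \frac{1}{6} \cdot \frac{531}{22} = 9 + \frac{177}{44} = \frac{573}{44} \approx 13.023$)
$\frac{23963}{-39345} + \frac{t}{-4927} = \frac{23963}{-39345} + \frac{573}{44 \left(-4927\right)} = 23963 \left(- \frac{1}{39345}\right) + \frac{573}{44} \left(- \frac{1}{4927}\right) = - \frac{23963}{39345} - \frac{573}{216788} = - \frac{5217435529}{8529523860}$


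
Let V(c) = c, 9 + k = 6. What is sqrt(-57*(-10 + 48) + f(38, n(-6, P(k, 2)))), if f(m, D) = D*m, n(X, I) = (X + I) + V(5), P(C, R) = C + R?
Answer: I*sqrt(2242) ≈ 47.35*I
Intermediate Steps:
k = -3 (k = -9 + 6 = -3)
n(X, I) = 5 + I + X (n(X, I) = (X + I) + 5 = (I + X) + 5 = 5 + I + X)
sqrt(-57*(-10 + 48) + f(38, n(-6, P(k, 2)))) = sqrt(-57*(-10 + 48) + (5 + (-3 + 2) - 6)*38) = sqrt(-57*38 + (5 - 1 - 6)*38) = sqrt(-2166 - 2*38) = sqrt(-2166 - 76) = sqrt(-2242) = I*sqrt(2242)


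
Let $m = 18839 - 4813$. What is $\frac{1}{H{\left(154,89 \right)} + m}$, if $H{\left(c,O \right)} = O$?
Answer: $\frac{1}{14115} \approx 7.0847 \cdot 10^{-5}$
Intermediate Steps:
$m = 14026$
$\frac{1}{H{\left(154,89 \right)} + m} = \frac{1}{89 + 14026} = \frac{1}{14115}$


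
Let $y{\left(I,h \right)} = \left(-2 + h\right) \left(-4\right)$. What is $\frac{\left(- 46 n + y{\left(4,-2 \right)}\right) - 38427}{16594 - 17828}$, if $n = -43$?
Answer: $\frac{36433}{1234} \approx 29.524$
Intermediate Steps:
$y{\left(I,h \right)} = 8 - 4 h$
$\frac{\left(- 46 n + y{\left(4,-2 \right)}\right) - 38427}{16594 - 17828} = \frac{\left(\left(-46\right) \left(-43\right) + \left(8 - -8\right)\right) - 38427}{16594 - 17828} = \frac{\left(1978 + \left(8 + 8\right)\right) - 38427}{-1234} = \left(\left(1978 + 16\right) - 38427\right) \left(- \frac{1}{1234}\right) = \left(1994 - 38427\right) \left(- \frac{1}{1234}\right) = \left(-36433\right) \left(- \frac{1}{1234}\right) = \frac{36433}{1234}$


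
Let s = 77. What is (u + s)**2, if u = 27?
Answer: 10816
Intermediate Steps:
(u + s)**2 = (27 + 77)**2 = 104**2 = 10816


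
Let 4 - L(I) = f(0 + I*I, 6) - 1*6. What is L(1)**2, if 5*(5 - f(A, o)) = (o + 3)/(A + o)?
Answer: 33856/1225 ≈ 27.638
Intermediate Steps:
f(A, o) = 5 - (3 + o)/(5*(A + o)) (f(A, o) = 5 - (o + 3)/(5*(A + o)) = 5 - (3 + o)/(5*(A + o)))
L(I) = 10 - (141 + 25*I**2)/(5*(6 + I**2)) (L(I) = 4 - ((-3 + 24*6 + 25*(0 + I*I))/(5*((0 + I*I) + 6)) - 1*6) = 4 - ((-3 + 144 + 25*(0 + I**2))/(5*((0 + I**2) + 6)) - 6) = 4 - ((-3 + 144 + 25*I**2)/(5*(I**2 + 6)) - 6) = 4 - ((141 + 25*I**2)/(5*(6 + I**2)) - 6) = 4 - (-6 + (141 + 25*I**2)/(5*(6 + I**2))) = 4 + (6 - (141 + 25*I**2)/(5*(6 + I**2))) = 10 - (141 + 25*I**2)/(5*(6 + I**2)))
L(1)**2 = ((159 + 25*1**2)/(5*(6 + 1**2)))**2 = ((159 + 25*1)/(5*(6 + 1)))**2 = ((1/5)*(159 + 25)/7)**2 = ((1/5)*(1/7)*184)**2 = (184/35)**2 = 33856/1225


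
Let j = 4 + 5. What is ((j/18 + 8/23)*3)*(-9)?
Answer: -1053/46 ≈ -22.891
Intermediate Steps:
j = 9
((j/18 + 8/23)*3)*(-9) = ((9/18 + 8/23)*3)*(-9) = ((9*(1/18) + 8*(1/23))*3)*(-9) = ((½ + 8/23)*3)*(-9) = ((39/46)*3)*(-9) = (117/46)*(-9) = -1053/46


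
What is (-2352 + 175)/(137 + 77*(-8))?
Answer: 2177/479 ≈ 4.5449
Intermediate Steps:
(-2352 + 175)/(137 + 77*(-8)) = -2177/(137 - 616) = -2177/(-479) = -2177*(-1/479) = 2177/479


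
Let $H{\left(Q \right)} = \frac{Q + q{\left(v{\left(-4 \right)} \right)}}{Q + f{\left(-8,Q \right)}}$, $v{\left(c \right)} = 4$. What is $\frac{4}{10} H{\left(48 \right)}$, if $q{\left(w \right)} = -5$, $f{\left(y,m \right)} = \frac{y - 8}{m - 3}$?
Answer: $\frac{387}{1072} \approx 0.36101$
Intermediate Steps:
$f{\left(y,m \right)} = \frac{-8 + y}{-3 + m}$
$H{\left(Q \right)} = \frac{-5 + Q}{Q - \frac{16}{-3 + Q}}$ ($H{\left(Q \right)} = \frac{Q - 5}{Q + \frac{-8 - 8}{-3 + Q}} = \frac{-5 + Q}{Q + \frac{1}{-3 + Q} \left(-16\right)} = \frac{-5 + Q}{Q - \frac{16}{-3 + Q}}$)
$\frac{4}{10} H{\left(48 \right)} = \frac{4}{10} \frac{\left(-5 + 48\right) \left(-3 + 48\right)}{-16 + 48 \left(-3 + 48\right)} = 4 \cdot \frac{1}{10} \frac{1}{-16 + 48 \cdot 45} \cdot 43 \cdot 45 = \frac{2 \frac{1}{-16 + 2160} \cdot 43 \cdot 45}{5} = \frac{2 \cdot \frac{1}{2144} \cdot 43 \cdot 45}{5} = \frac{2}{5} \cdot \frac{1935}{2144} = \frac{387}{1072}$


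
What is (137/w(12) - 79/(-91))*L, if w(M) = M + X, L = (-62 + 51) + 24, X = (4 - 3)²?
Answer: 1038/7 ≈ 148.29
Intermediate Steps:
X = 1 (X = 1² = 1)
L = 13 (L = -11 + 24 = 13)
w(M) = 1 + M (w(M) = M + 1 = 1 + M)
(137/w(12) - 79/(-91))*L = (137/(1 + 12) - 79/(-91))*13 = (137/13 - 79*(-1/91))*13 = (137*(1/13) + 79/91)*13 = (137/13 + 79/91)*13 = (1038/91)*13 = 1038/7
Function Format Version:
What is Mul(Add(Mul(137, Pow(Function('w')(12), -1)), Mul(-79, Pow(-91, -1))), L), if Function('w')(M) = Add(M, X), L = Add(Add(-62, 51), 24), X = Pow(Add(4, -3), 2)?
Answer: Rational(1038, 7) ≈ 148.29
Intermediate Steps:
X = 1 (X = Pow(1, 2) = 1)
L = 13 (L = Add(-11, 24) = 13)
Function('w')(M) = Add(1, M) (Function('w')(M) = Add(M, 1) = Add(1, M))
Mul(Add(Mul(137, Pow(Function('w')(12), -1)), Mul(-79, Pow(-91, -1))), L) = Mul(Add(Mul(137, Pow(Add(1, 12), -1)), Mul(-79, Pow(-91, -1))), 13) = Mul(Add(Mul(137, Pow(13, -1)), Mul(-79, Rational(-1, 91))), 13) = Mul(Add(Mul(137, Rational(1, 13)), Rational(79, 91)), 13) = Mul(Add(Rational(137, 13), Rational(79, 91)), 13) = Mul(Rational(1038, 91), 13) = Rational(1038, 7)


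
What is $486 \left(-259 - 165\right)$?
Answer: $-206064$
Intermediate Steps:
$486 \left(-259 - 165\right) = 486 \left(-424\right) = -206064$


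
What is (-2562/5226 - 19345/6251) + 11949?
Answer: 65038257657/5444621 ≈ 11945.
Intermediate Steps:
(-2562/5226 - 19345/6251) + 11949 = (-2562*1/5226 - 19345/6251) + 11949 = (-427/871 - 19345/6251) + 11949 = -19518672/5444621 + 11949 = 65038257657/5444621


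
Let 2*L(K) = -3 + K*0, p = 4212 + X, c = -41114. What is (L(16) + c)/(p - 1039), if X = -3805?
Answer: 82231/1264 ≈ 65.056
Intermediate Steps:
p = 407 (p = 4212 - 3805 = 407)
L(K) = -3/2 (L(K) = (-3 + K*0)/2 = (-3 + 0)/2 = (½)*(-3) = -3/2)
(L(16) + c)/(p - 1039) = (-3/2 - 41114)/(407 - 1039) = -82231/2/(-632) = -82231/2*(-1/632) = 82231/1264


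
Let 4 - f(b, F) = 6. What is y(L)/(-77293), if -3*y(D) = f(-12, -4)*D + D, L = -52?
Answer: 52/231879 ≈ 0.00022425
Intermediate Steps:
f(b, F) = -2 (f(b, F) = 4 - 1*6 = 4 - 6 = -2)
y(D) = D/3 (y(D) = -(-2*D + D)/3 = -(-1)*D/3 = D/3)
y(L)/(-77293) = ((⅓)*(-52))/(-77293) = -52/3*(-1/77293) = 52/231879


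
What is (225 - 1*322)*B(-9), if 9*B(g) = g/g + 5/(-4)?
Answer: 97/36 ≈ 2.6944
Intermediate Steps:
B(g) = -1/36 (B(g) = (g/g + 5/(-4))/9 = (1 + 5*(-¼))/9 = (1 - 5/4)/9 = (⅑)*(-¼) = -1/36)
(225 - 1*322)*B(-9) = (225 - 1*322)*(-1/36) = (225 - 322)*(-1/36) = -97*(-1/36) = 97/36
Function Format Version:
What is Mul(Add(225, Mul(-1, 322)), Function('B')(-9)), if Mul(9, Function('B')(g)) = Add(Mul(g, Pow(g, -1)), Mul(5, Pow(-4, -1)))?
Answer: Rational(97, 36) ≈ 2.6944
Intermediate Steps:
Function('B')(g) = Rational(-1, 36) (Function('B')(g) = Mul(Rational(1, 9), Add(Mul(g, Pow(g, -1)), Mul(5, Pow(-4, -1)))) = Mul(Rational(1, 9), Add(1, Mul(5, Rational(-1, 4)))) = Mul(Rational(1, 9), Add(1, Rational(-5, 4))) = Mul(Rational(1, 9), Rational(-1, 4)) = Rational(-1, 36))
Mul(Add(225, Mul(-1, 322)), Function('B')(-9)) = Mul(Add(225, Mul(-1, 322)), Rational(-1, 36)) = Mul(Add(225, -322), Rational(-1, 36)) = Mul(-97, Rational(-1, 36)) = Rational(97, 36)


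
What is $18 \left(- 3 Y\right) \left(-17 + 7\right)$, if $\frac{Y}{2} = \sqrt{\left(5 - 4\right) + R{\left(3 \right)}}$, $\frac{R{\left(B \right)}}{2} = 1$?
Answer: $1080 \sqrt{3} \approx 1870.6$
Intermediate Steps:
$R{\left(B \right)} = 2$ ($R{\left(B \right)} = 2 \cdot 1 = 2$)
$Y = 2 \sqrt{3}$ ($Y = 2 \sqrt{\left(5 - 4\right) + 2} = 2 \sqrt{1 + 2} = 2 \sqrt{3} \approx 3.4641$)
$18 \left(- 3 Y\right) \left(-17 + 7\right) = 18 \left(- 3 \cdot 2 \sqrt{3}\right) \left(-17 + 7\right) = 18 \left(- 6 \sqrt{3}\right) \left(-10\right) = - 108 \sqrt{3} \left(-10\right) = 1080 \sqrt{3}$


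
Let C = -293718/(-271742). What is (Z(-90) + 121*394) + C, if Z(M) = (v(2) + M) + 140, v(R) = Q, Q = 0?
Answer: 6484454463/135871 ≈ 47725.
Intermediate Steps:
C = 146859/135871 (C = -293718*(-1/271742) = 146859/135871 ≈ 1.0809)
v(R) = 0
Z(M) = 140 + M (Z(M) = (0 + M) + 140 = M + 140 = 140 + M)
(Z(-90) + 121*394) + C = ((140 - 90) + 121*394) + 146859/135871 = (50 + 47674) + 146859/135871 = 47724 + 146859/135871 = 6484454463/135871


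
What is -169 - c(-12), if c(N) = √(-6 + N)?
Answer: -169 - 3*I*√2 ≈ -169.0 - 4.2426*I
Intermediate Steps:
-169 - c(-12) = -169 - √(-6 - 12) = -169 - √(-18) = -169 - 3*I*√2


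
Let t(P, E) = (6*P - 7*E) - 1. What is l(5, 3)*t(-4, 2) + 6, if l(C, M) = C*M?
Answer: -579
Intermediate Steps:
t(P, E) = -1 - 7*E + 6*P (t(P, E) = (-7*E + 6*P) - 1 = -1 - 7*E + 6*P)
l(5, 3)*t(-4, 2) + 6 = (5*3)*(-1 - 7*2 + 6*(-4)) + 6 = 15*(-1 - 14 - 24) + 6 = 15*(-39) + 6 = -585 + 6 = -579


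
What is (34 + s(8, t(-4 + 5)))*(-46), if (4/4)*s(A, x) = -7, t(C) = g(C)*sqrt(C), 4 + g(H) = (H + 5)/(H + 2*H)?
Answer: -1242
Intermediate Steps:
g(H) = -4 + (5 + H)/(3*H) (g(H) = -4 + (H + 5)/(H + 2*H) = -4 + (5 + H)/((3*H)) = -4 + (5 + H)*(1/(3*H)) = -4 + (5 + H)/(3*H))
t(C) = (5 - 11*C)/(3*sqrt(C)) (t(C) = ((5 - 11*C)/(3*C))*sqrt(C) = (5 - 11*C)/(3*sqrt(C)))
s(A, x) = -7
(34 + s(8, t(-4 + 5)))*(-46) = (34 - 7)*(-46) = 27*(-46) = -1242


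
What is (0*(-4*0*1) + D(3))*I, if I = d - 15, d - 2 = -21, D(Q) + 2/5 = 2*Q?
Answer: -952/5 ≈ -190.40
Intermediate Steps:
D(Q) = -⅖ + 2*Q
d = -19 (d = 2 - 21 = -19)
I = -34 (I = -19 - 15 = -34)
(0*(-4*0*1) + D(3))*I = (0*(-4*0*1) + (-⅖ + 2*3))*(-34) = (0*(0*1) + (-⅖ + 6))*(-34) = (0*0 + 28/5)*(-34) = (0 + 28/5)*(-34) = (28/5)*(-34) = -952/5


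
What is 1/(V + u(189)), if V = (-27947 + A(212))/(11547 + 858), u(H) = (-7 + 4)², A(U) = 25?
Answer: 12405/83723 ≈ 0.14817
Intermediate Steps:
u(H) = 9 (u(H) = (-3)² = 9)
V = -27922/12405 (V = (-27947 + 25)/(11547 + 858) = -27922/12405 ≈ -2.2509)
1/(V + u(189)) = 1/(-27922/12405 + 9) = 1/(83723/12405) = 12405/83723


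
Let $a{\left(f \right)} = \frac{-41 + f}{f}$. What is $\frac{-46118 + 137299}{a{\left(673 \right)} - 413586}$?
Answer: $- \frac{61364813}{278342746} \approx -0.22046$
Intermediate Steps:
$a{\left(f \right)} = \frac{-41 + f}{f}$
$\frac{-46118 + 137299}{a{\left(673 \right)} - 413586} = \frac{-46118 + 137299}{\frac{-41 + 673}{673} - 413586} = \frac{91181}{\frac{1}{673} \cdot 632 - 413586} = \frac{91181}{\frac{632}{673} - 413586} = \frac{91181}{- \frac{278342746}{673}} = 91181 \left(- \frac{673}{278342746}\right) = - \frac{61364813}{278342746}$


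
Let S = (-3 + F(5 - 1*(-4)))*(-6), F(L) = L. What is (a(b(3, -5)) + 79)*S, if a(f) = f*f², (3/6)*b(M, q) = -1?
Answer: -2556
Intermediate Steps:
b(M, q) = -2 (b(M, q) = 2*(-1) = -2)
a(f) = f³
S = -36 (S = (-3 + (5 - 1*(-4)))*(-6) = (-3 + (5 + 4))*(-6) = (-3 + 9)*(-6) = 6*(-6) = -36)
(a(b(3, -5)) + 79)*S = ((-2)³ + 79)*(-36) = (-8 + 79)*(-36) = 71*(-36) = -2556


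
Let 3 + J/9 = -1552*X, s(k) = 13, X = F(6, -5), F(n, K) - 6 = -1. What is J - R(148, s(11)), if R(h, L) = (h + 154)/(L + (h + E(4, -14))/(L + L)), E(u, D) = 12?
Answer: -17400809/249 ≈ -69883.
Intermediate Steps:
F(n, K) = 5 (F(n, K) = 6 - 1 = 5)
X = 5
J = -69867 (J = -27 + 9*(-1552*5) = -27 + 9*(-7760) = -27 - 69840 = -69867)
R(h, L) = (154 + h)/(L + (12 + h)/(2*L)) (R(h, L) = (h + 154)/(L + (h + 12)/(L + L)) = (154 + h)/(L + (12 + h)/((2*L))) = (154 + h)/(L + (12 + h)*(1/(2*L))) = (154 + h)/(L + (12 + h)/(2*L)))
J - R(148, s(11)) = -69867 - 2*13*(154 + 148)/(12 + 148 + 2*13**2) = -69867 - 2*13*302/(12 + 148 + 2*169) = -69867 - 2*13*302/(12 + 148 + 338) = -69867 - 2*13*302/498 = -69867 - 1*3926/249 = -69867 - 3926/249 = -17400809/249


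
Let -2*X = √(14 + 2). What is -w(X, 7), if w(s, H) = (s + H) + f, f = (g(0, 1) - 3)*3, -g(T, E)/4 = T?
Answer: 4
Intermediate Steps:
g(T, E) = -4*T
X = -2 (X = -√(14 + 2)/2 = -√16/2 = -½*4 = -2)
f = -9 (f = (-4*0 - 3)*3 = (0 - 3)*3 = -3*3 = -9)
w(s, H) = -9 + H + s (w(s, H) = (s + H) - 9 = (H + s) - 9 = -9 + H + s)
-w(X, 7) = -(-9 + 7 - 2) = -1*(-4) = 4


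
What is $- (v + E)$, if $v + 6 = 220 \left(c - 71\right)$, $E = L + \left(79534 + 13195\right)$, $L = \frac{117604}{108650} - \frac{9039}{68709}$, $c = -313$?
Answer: $- \frac{10257168791406}{1244205475} \approx -8244.0$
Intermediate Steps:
$L = \frac{1183060981}{1244205475}$ ($L = 117604 \cdot \frac{1}{108650} - \frac{3013}{22903} = \frac{58802}{54325} - \frac{3013}{22903} = \frac{1183060981}{1244205475} \approx 0.95086$)
$E = \frac{115375112552256}{1244205475}$ ($E = \frac{1183060981}{1244205475} + \left(79534 + 13195\right) = \frac{1183060981}{1244205475} + 92729 = \frac{115375112552256}{1244205475} \approx 92730.0$)
$v = -84486$ ($v = -6 + 220 \left(-313 - 71\right) = -6 + 220 \left(-384\right) = -6 - 84480 = -84486$)
$- (v + E) = - (-84486 + \frac{115375112552256}{1244205475}) = \left(-1\right) \frac{10257168791406}{1244205475} = - \frac{10257168791406}{1244205475}$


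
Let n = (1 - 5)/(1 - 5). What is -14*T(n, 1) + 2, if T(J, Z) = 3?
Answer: -40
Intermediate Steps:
n = 1 (n = -4/(-4) = -4*(-¼) = 1)
-14*T(n, 1) + 2 = -14*3 + 2 = -42 + 2 = -40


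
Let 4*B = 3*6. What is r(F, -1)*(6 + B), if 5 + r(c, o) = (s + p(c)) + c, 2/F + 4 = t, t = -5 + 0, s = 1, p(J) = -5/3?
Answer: -371/6 ≈ -61.833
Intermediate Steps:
p(J) = -5/3 (p(J) = -5*⅓ = -5/3)
t = -5
F = -2/9 (F = 2/(-4 - 5) = 2/(-9) = 2*(-⅑) = -2/9 ≈ -0.22222)
B = 9/2 (B = (3*6)/4 = (¼)*18 = 9/2 ≈ 4.5000)
r(c, o) = -17/3 + c (r(c, o) = -5 + ((1 - 5/3) + c) = -5 + (-⅔ + c) = -17/3 + c)
r(F, -1)*(6 + B) = (-17/3 - 2/9)*(6 + 9/2) = -53/9*21/2 = -371/6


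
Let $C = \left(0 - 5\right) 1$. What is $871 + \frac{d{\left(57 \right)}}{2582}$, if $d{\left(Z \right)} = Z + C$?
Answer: $\frac{1124487}{1291} \approx 871.02$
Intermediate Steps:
$C = -5$ ($C = \left(-5\right) 1 = -5$)
$d{\left(Z \right)} = -5 + Z$ ($d{\left(Z \right)} = Z - 5 = -5 + Z$)
$871 + \frac{d{\left(57 \right)}}{2582} = 871 + \frac{-5 + 57}{2582} = 871 + 52 \cdot \frac{1}{2582} = 871 + \frac{26}{1291} = \frac{1124487}{1291}$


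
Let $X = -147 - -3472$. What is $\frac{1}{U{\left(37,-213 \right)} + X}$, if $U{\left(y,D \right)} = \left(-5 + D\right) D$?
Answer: $\frac{1}{49759} \approx 2.0097 \cdot 10^{-5}$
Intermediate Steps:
$U{\left(y,D \right)} = D \left(-5 + D\right)$
$X = 3325$ ($X = -147 + 3472 = 3325$)
$\frac{1}{U{\left(37,-213 \right)} + X} = \frac{1}{- 213 \left(-5 - 213\right) + 3325} = \frac{1}{\left(-213\right) \left(-218\right) + 3325} = \frac{1}{46434 + 3325} = \frac{1}{49759}$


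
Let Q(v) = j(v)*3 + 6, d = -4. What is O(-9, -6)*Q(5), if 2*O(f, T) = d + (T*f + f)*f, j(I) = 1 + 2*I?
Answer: -15951/2 ≈ -7975.5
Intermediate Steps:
O(f, T) = -2 + f*(f + T*f)/2 (O(f, T) = (-4 + (T*f + f)*f)/2 = (-4 + (f + T*f)*f)/2 = (-4 + f*(f + T*f))/2 = -2 + f*(f + T*f)/2)
Q(v) = 9 + 6*v (Q(v) = (1 + 2*v)*3 + 6 = (3 + 6*v) + 6 = 9 + 6*v)
O(-9, -6)*Q(5) = (-2 + (1/2)*(-9)**2 + (1/2)*(-6)*(-9)**2)*(9 + 6*5) = (-2 + (1/2)*81 + (1/2)*(-6)*81)*(9 + 30) = (-2 + 81/2 - 243)*39 = -409/2*39 = -15951/2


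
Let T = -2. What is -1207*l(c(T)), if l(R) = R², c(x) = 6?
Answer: -43452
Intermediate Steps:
-1207*l(c(T)) = -1207*6² = -1207*36 = -43452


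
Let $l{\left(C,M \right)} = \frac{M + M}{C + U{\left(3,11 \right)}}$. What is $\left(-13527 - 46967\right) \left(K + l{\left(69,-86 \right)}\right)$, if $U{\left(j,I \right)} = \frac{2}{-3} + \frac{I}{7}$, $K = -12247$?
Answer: $\frac{271953922688}{367} \approx 7.4102 \cdot 10^{8}$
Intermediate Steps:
$U{\left(j,I \right)} = - \frac{2}{3} + \frac{I}{7}$ ($U{\left(j,I \right)} = 2 \left(- \frac{1}{3}\right) + I \frac{1}{7} = - \frac{2}{3} + \frac{I}{7}$)
$l{\left(C,M \right)} = \frac{2 M}{\frac{19}{21} + C}$ ($l{\left(C,M \right)} = \frac{M + M}{C + \left(- \frac{2}{3} + \frac{1}{7} \cdot 11\right)} = \frac{2 M}{C + \left(- \frac{2}{3} + \frac{11}{7}\right)} = \frac{2 M}{C + \frac{19}{21}} = \frac{2 M}{\frac{19}{21} + C}$)
$\left(-13527 - 46967\right) \left(K + l{\left(69,-86 \right)}\right) = \left(-13527 - 46967\right) \left(-12247 + 42 \left(-86\right) \frac{1}{19 + 21 \cdot 69}\right) = - 60494 \left(-12247 + 42 \left(-86\right) \frac{1}{19 + 1449}\right) = - 60494 \left(-12247 + 42 \left(-86\right) \frac{1}{1468}\right) = - 60494 \left(-12247 - \frac{903}{367}\right) = \left(-60494\right) \left(- \frac{4495552}{367}\right) = \frac{271953922688}{367}$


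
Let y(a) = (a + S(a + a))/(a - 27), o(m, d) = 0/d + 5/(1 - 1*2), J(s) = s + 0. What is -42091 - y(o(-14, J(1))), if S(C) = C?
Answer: -1346927/32 ≈ -42092.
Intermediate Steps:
J(s) = s
o(m, d) = -5 (o(m, d) = 0 + 5/(1 - 2) = 0 + 5/(-1) = 0 + 5*(-1) = 0 - 5 = -5)
y(a) = 3*a/(-27 + a) (y(a) = (a + (a + a))/(a - 27) = (a + 2*a)/(-27 + a) = (3*a)/(-27 + a) = 3*a/(-27 + a))
-42091 - y(o(-14, J(1))) = -42091 - 3*(-5)/(-27 - 5) = -42091 - 3*(-5)/(-32) = -42091 - 3*(-5)*(-1)/32 = -42091 - 1*15/32 = -42091 - 15/32 = -1346927/32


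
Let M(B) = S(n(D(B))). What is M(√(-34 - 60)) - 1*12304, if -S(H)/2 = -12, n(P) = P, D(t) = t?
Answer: -12280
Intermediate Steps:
S(H) = 24 (S(H) = -2*(-12) = 24)
M(B) = 24
M(√(-34 - 60)) - 1*12304 = 24 - 1*12304 = 24 - 12304 = -12280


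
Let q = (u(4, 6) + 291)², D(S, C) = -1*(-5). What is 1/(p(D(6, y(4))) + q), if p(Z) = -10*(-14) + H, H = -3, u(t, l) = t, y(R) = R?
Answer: 1/87162 ≈ 1.1473e-5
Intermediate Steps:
D(S, C) = 5
q = 87025 (q = (4 + 291)² = 295² = 87025)
p(Z) = 137 (p(Z) = -10*(-14) - 3 = 140 - 3 = 137)
1/(p(D(6, y(4))) + q) = 1/(137 + 87025) = 1/87162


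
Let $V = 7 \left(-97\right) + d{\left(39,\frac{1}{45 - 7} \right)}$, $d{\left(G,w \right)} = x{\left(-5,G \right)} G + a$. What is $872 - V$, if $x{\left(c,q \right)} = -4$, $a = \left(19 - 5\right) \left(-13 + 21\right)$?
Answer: $1595$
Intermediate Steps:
$a = 112$ ($a = 14 \cdot 8 = 112$)
$d{\left(G,w \right)} = 112 - 4 G$ ($d{\left(G,w \right)} = - 4 G + 112 = 112 - 4 G$)
$V = -723$ ($V = 7 \left(-97\right) + \left(112 - 156\right) = -679 + \left(112 - 156\right) = -679 - 44 = -723$)
$872 - V = 872 - -723 = 872 + 723 = 1595$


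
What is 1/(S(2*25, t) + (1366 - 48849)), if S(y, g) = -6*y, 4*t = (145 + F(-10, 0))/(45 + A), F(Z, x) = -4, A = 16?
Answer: -1/47783 ≈ -2.0928e-5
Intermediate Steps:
t = 141/244 (t = ((145 - 4)/(45 + 16))/4 = (141/61)/4 = (141*(1/61))/4 = (¼)*(141/61) = 141/244 ≈ 0.57787)
1/(S(2*25, t) + (1366 - 48849)) = 1/(-12*25 + (1366 - 48849)) = 1/(-6*50 - 47483) = 1/(-300 - 47483) = 1/(-47783) = -1/47783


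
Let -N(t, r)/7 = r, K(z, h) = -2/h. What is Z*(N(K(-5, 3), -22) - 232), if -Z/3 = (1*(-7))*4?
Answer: -6552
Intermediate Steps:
Z = 84 (Z = -3*1*(-7)*4 = -(-21)*4 = -3*(-28) = 84)
N(t, r) = -7*r
Z*(N(K(-5, 3), -22) - 232) = 84*(-7*(-22) - 232) = 84*(154 - 232) = 84*(-78) = -6552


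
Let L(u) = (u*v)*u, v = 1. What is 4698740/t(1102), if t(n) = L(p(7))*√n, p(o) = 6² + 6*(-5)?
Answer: 1174685*√1102/9918 ≈ 3931.8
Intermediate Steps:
p(o) = 6 (p(o) = 36 - 30 = 6)
L(u) = u² (L(u) = (u*1)*u = u*u = u²)
t(n) = 36*√n (t(n) = 6²*√n = 36*√n)
4698740/t(1102) = 4698740/((36*√1102)) = 4698740*(√1102/39672) = 1174685*√1102/9918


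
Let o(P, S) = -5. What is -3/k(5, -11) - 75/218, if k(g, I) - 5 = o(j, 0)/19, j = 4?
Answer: -1598/1635 ≈ -0.97737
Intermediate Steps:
k(g, I) = 90/19 (k(g, I) = 5 - 5/19 = 90/19)
-3/k(5, -11) - 75/218 = -3/90/19 - 75/218 = -3*19/90 - 75*1/218 = -19/30 - 75/218 = -1598/1635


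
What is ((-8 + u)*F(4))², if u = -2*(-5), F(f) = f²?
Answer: 1024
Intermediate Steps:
u = 10
((-8 + u)*F(4))² = ((-8 + 10)*4²)² = (2*16)² = 32² = 1024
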